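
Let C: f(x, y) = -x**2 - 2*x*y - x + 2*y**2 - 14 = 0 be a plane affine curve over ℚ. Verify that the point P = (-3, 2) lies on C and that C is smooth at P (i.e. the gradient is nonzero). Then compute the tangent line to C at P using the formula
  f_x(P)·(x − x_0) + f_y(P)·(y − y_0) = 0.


Tangent line at P: x + 14*y - 25 = 0.

Step 1: f(-3, 2) = 0, so P lies on C.
Step 2: partial derivatives
  f_x(x, y) = -2*x - 2*y - 1, f_y(x, y) = -2*x + 4*y.
  f_x(P) = 1, f_y(P) = 14 (gradient nonzero, so P is smooth).
Step 3: tangent line at P: 1·(x − -3) + 14·(y − 2) = 0.
Expanding: x + 14*y - 25 = 0.


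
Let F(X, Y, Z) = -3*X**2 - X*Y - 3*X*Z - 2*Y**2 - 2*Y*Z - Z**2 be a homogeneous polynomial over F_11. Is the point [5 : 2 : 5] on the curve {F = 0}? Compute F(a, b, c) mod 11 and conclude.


F(5,2,5) ≡ 7 (mod 11); P is NOT on the curve.

Evaluate F(5, 2, 5) term-by-term (mod 11).
  -3*X**2 ↦ -3·25·1·1 = -75
  -X*Y ↦ -1·5·2·1 = -10
  -3*X*Z ↦ -3·5·1·5 = -75
  -2*Y**2 ↦ -2·1·4·1 = -8
  -2*Y*Z ↦ -2·1·2·5 = -20
  -Z**2 ↦ -1·1·1·25 = -25
Sum: F(5, 2, 5) = (-75) + (-10) + (-75) + (-8) + (-20) + (-25) = -213.
Reducing mod 11: -213 ≡ 7 (mod 11).
Since F(a, b, c) ≡ 7 ≠ 0 (mod 11), P does NOT lie on the curve.


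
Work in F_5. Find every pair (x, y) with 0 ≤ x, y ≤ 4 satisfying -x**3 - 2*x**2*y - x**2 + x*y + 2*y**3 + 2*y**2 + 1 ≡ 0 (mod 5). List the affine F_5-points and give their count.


Affine F_5-points: {(0, 1), (0, 2), (1, 4), (2, 4), (3, 0), (3, 4)}; count = 6.

For each of the 25 pairs (x, y) ∈ F_5², evaluate f(x, y) mod 5. Record the zeros.
  x = 0: [0↦1, 1↦0, 2↦0, 3↦3, 4↦1]  zeros at y ∈ {1, 2}
  x = 1: [0↦4, 1↦2, 2↦1, 3↦3, 4↦0]  zeros at y ∈ {4}
  x = 2: [0↦4, 1↦2, 2↦1, 3↦3, 4↦0]  zeros at y ∈ {4}
  x = 3: [0↦0, 1↦4, 2↦4, 3↦2, 4↦0]  zeros at y ∈ {0, 4}
  x = 4: [0↦1, 1↦2, 2↦4, 3↦4, 4↦4]  zeros at y ∈ ∅
Collecting zeros: affine points = {(0, 1), (0, 2), (1, 4), (2, 4), (3, 0), (3, 4)}.
Total count |C(F_5)_aff| = 6.


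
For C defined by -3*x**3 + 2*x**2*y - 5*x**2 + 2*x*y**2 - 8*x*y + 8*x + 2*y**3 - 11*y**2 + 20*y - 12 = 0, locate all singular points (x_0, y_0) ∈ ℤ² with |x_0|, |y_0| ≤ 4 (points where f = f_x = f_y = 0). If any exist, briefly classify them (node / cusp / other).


Singular points: {(0, 2)}; classification: node.

Compute partial derivatives:
  f_x = -9*x**2 + 4*x*y - 10*x + 2*y**2 - 8*y + 8.
  f_y = 2*x**2 + 4*x*y - 8*x + 6*y**2 - 22*y + 20.
Scan x_0 ∈ {−4, ..., 4}. For each x_0, f_y(x_0, y) is a polynomial in y; find its integer roots y ∈ {−4, ..., 4}, then test f_x and f at those candidates.
  x = -4: f_y(-4, y) = 6*y**2 - 38*y + 84; no integer root y with |y| ≤ 4.
  x = -3: f_y(-3, y) = 6*y**2 - 34*y + 62; no integer root y with |y| ≤ 4.
  x = -2: f_y(-2, y) = 6*y**2 - 30*y + 44; no integer root y with |y| ≤ 4.
  x = -1: f_y(-1, y) = 6*y**2 - 26*y + 30; no integer root y with |y| ≤ 4.
  x = 0: f_y(0, y) = 6*y**2 - 22*y + 20; vanishes at y ∈ {2}. (0, 2): f_x = 0, f = 0 — SINGULAR.
  x = 1: f_y(1, y) = 6*y**2 - 18*y + 14; no integer root y with |y| ≤ 4.
  x = 2: f_y(2, y) = 6*y**2 - 14*y + 12; no integer root y with |y| ≤ 4.
  x = 3: f_y(3, y) = 6*y**2 - 10*y + 14; no integer root y with |y| ≤ 4.
  x = 4: f_y(4, y) = 6*y**2 - 6*y + 20; no integer root y with |y| ≤ 4.
Only singular point on the grid: (0, 2).
Classify: substitute x = 0 + u, y = 2 + v and expand: f = -3*u**3 + 2*u**2*v - u**2 + 2*u*v**2 + 2*v**3 + v**2.
No constant or linear terms (consistent with a singular point). Quadratic part: -u**2 + v**2. Cubic part: -3*u**3 + 2*u**2*v + 2*u*v**2 + 2*v**3.
The quadratic part v**2 - u**2 = (v − u)(v + u) splits into two distinct linear factors, so there are two distinct tangent lines y − 2 = ±(x − 0) — this is a node (ordinary double point).
Classification: node.


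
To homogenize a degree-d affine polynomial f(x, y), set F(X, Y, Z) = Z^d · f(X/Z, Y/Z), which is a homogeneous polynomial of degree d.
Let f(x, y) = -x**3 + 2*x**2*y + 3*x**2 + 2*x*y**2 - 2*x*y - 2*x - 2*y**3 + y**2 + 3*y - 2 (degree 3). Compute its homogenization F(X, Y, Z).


F(X, Y, Z) = -X**3 + 2*X**2*Y + 3*X**2*Z + 2*X*Y**2 - 2*X*Y*Z - 2*X*Z**2 - 2*Y**3 + Y**2*Z + 3*Y*Z**2 - 2*Z**3

deg(f) = 3.
Substitute x = X/Z, y = Y/Z into f, then multiply by Z^3.
  monomial -1·x^3·y^0 ↦ -1·X^3·Y^0·Z^0.
  monomial 2·x^2·y^1 ↦ 2·X^2·Y^1·Z^0.
  monomial 3·x^2·y^0 ↦ 3·X^2·Y^0·Z^1.
  monomial 2·x^1·y^2 ↦ 2·X^1·Y^2·Z^0.
  monomial -2·x^1·y^1 ↦ -2·X^1·Y^1·Z^1.
  monomial -2·x^1·y^0 ↦ -2·X^1·Y^0·Z^2.
  monomial -2·x^0·y^3 ↦ -2·X^0·Y^3·Z^0.
  monomial 1·x^0·y^2 ↦ 1·X^0·Y^2·Z^1.
  monomial 3·x^0·y^1 ↦ 3·X^0·Y^1·Z^2.
  monomial -2·x^0·y^0 ↦ -2·X^0·Y^0·Z^3.
Collecting: F(X, Y, Z) = -X**3 + 2*X**2*Y + 3*X**2*Z + 2*X*Y**2 - 2*X*Y*Z - 2*X*Z**2 - 2*Y**3 + Y**2*Z + 3*Y*Z**2 - 2*Z**3.


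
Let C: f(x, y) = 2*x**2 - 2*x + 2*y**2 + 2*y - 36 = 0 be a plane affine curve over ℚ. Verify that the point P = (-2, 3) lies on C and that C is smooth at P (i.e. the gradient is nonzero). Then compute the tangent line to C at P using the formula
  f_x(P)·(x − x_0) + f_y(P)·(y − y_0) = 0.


Tangent line at P: -10*x + 14*y - 62 = 0.

Step 1: f(-2, 3) = 0, so P lies on C.
Step 2: partial derivatives
  f_x(x, y) = 4*x - 2, f_y(x, y) = 4*y + 2.
  f_x(P) = -10, f_y(P) = 14 (gradient nonzero, so P is smooth).
Step 3: tangent line at P: -10·(x − -2) + 14·(y − 3) = 0.
Expanding: -10*x + 14*y - 62 = 0.


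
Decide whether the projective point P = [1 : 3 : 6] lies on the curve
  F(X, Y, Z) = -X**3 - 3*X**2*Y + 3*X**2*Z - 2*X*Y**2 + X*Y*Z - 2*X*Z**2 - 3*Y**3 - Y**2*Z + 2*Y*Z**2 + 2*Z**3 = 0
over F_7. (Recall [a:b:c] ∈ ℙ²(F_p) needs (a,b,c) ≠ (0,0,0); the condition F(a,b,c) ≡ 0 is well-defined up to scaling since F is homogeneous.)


F(1,3,6) ≡ 1 (mod 7); P is NOT on the curve.

Evaluate F(1, 3, 6) term-by-term (mod 7).
  -X**3 ↦ -1·1·1·1 = -1
  -3*X**2*Y ↦ -3·1·3·1 = -9
  3*X**2*Z ↦ 3·1·1·6 = 18
  -2*X*Y**2 ↦ -2·1·9·1 = -18
  X*Y*Z ↦ 1·1·3·6 = 18
  -2*X*Z**2 ↦ -2·1·1·36 = -72
  -3*Y**3 ↦ -3·1·27·1 = -81
  -Y**2*Z ↦ -1·1·9·6 = -54
  2*Y*Z**2 ↦ 2·1·3·36 = 216
  2*Z**3 ↦ 2·1·1·216 = 432
Sum: F(1, 3, 6) = (-1) + (-9) + (18) + (-18) + (18) + (-72) + (-81) + (-54) + (216) + (432) = 449.
Reducing mod 7: 449 ≡ 1 (mod 7).
Since F(a, b, c) ≡ 1 ≠ 0 (mod 7), P does NOT lie on the curve.


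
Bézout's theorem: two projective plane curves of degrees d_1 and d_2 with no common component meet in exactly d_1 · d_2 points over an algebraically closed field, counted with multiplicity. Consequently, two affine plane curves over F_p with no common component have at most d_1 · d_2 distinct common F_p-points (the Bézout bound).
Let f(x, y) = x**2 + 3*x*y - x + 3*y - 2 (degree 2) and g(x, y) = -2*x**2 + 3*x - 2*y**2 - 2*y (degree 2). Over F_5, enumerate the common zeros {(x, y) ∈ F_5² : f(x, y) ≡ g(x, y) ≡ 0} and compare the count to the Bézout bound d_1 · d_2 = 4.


Common zeros: {(0, 4), (4, 0), (4, 4)}; count = 3; Bézout bound = 4.

deg(f) = 2, deg(g) = 2, so Bézout bound = 4.
Scan x ∈ F_5. For each x, list the y ∈ F_5 with f(x, y) ≡ 0 and those with g(x, y) ≡ 0 (mod 5); the common zeros in that column are the intersection.
  x = 0: f ≡ 0 at y ∈ {4}; g ≡ 0 at y ∈ {0, 4}; common: {4}.
  x = 1: f ≡ 0 at y ∈ {2}; g ≡ 0 at y ∈ ∅; common: ∅.
  x = 2: f ≡ 0 at y ∈ {0}; g ≡ 0 at y ∈ ∅; common: ∅.
  x = 3: f ≡ 0 at y ∈ {3}; g ≡ 0 at y ∈ ∅; common: ∅.
  x = 4: f ≡ 0 at y ∈ {0, 1, 2, 3, 4}; g ≡ 0 at y ∈ {0, 4}; common: {0, 4}.
Collecting: common zeros = {(0, 4), (4, 0), (4, 4)}, so the count is 3.
Comparison with the Bézout bound: 3 ≤ 4 = deg(f)·deg(g), as expected for curves with no common component (the affine F_5-count falls short of the bound because intersections may lie at infinity, over extension fields, or carry multiplicity).


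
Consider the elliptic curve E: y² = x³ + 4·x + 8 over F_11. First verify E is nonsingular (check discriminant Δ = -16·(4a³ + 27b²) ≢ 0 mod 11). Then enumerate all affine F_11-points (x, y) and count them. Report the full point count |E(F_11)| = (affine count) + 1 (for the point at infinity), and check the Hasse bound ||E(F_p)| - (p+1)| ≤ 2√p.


Affine points = {(3, 5), (3, 6), (4, 0), (7, 4), (7, 7), (9, 5), (9, 6), (10, 5), (10, 6)}; affine count = 9; |E(F_11)| = 10.

Discriminant check: Δ ∝ 4a³ + 27b² = 4·4³ + 27·8² = 4·64 + 27·64 ≡ 4 (mod 11). Nonzero ⇒ E is nonsingular.
For each x ∈ F_11, compute rhs = x³ + 4·x + 8 mod 11, then count y ∈ F_11 with y² ≡ rhs.
  x = 0: rhs = 8, matching y values: none (0 points).
  x = 1: rhs = 2, matching y values: none (0 points).
  x = 2: rhs = 2, matching y values: none (0 points).
  x = 3: rhs = 3, matching y values: 5, 6 (2 points).
  x = 4: rhs = 0, matching y values: 0 (1 points).
  x = 5: rhs = 10, matching y values: none (0 points).
  x = 6: rhs = 6, matching y values: none (0 points).
  x = 7: rhs = 5, matching y values: 4, 7 (2 points).
  x = 8: rhs = 2, matching y values: none (0 points).
  x = 9: rhs = 3, matching y values: 5, 6 (2 points).
  x = 10: rhs = 3, matching y values: 5, 6 (2 points).
Total affine count: 9.
Full point count |E(F_11)| = 9 + 1 = 10.
Hasse bound: |10 − (11+1)| = |-2| = 2 ≤ 2√11 ≈ 6.6332 ✓.


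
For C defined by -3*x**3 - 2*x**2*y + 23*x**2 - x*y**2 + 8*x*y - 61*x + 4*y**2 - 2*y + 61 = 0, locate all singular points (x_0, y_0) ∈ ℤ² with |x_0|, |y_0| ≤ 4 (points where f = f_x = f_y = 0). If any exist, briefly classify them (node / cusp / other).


Singular points: {(3, -2)}; classification: cusp.

Compute partial derivatives:
  f_x = -9*x**2 - 4*x*y + 46*x - y**2 + 8*y - 61.
  f_y = -2*x**2 - 2*x*y + 8*x + 8*y - 2.
Scan x_0 ∈ {−4, ..., 4}. For each x_0, f_y(x_0, y) is a polynomial in y; find its integer roots y ∈ {−4, ..., 4}, then test f_x and f at those candidates.
  x = -4: f_y(-4, y) = 16*y - 66; no integer root y with |y| ≤ 4.
  x = -3: f_y(-3, y) = 14*y - 44; no integer root y with |y| ≤ 4.
  x = -2: f_y(-2, y) = 12*y - 26; no integer root y with |y| ≤ 4.
  x = -1: f_y(-1, y) = 10*y - 12; no integer root y with |y| ≤ 4.
  x = 0: f_y(0, y) = 8*y - 2; no integer root y with |y| ≤ 4.
  x = 1: f_y(1, y) = 6*y + 4; no integer root y with |y| ≤ 4.
  x = 2: f_y(2, y) = 4*y + 6; no integer root y with |y| ≤ 4.
  x = 3: f_y(3, y) = 2*y + 4; vanishes at y ∈ {-2}. (3, -2): f_x = 0, f = 0 — SINGULAR.
  x = 4: f_y(4, y) = -2; no integer root y with |y| ≤ 4.
Only singular point on the grid: (3, -2).
Classify: substitute x = 3 + u, y = -2 + v and expand: f = -3*u**3 - 2*u**2*v - u*v**2 + v**2.
No constant or linear terms (consistent with a singular point). Quadratic part: v**2. Cubic part: -3*u**3 - 2*u**2*v - u*v**2.
The quadratic part v**2 is a perfect square, so there is a single (double) tangent line v = 0, i.e. y = -2. Restricting the cubic part to that line (v = 0) leaves -3*u**3 ≠ 0, so f is not divisible by v and the branch is v² ≈ 3*u**3 to lowest order — this is a cusp.
Classification: cusp.


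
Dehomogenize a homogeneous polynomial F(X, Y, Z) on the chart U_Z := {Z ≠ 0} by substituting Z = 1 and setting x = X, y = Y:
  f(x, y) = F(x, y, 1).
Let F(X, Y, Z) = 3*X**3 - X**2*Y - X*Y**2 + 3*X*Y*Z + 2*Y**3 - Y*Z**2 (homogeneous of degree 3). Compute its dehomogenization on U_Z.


f(x, y) = 3*x**3 - x**2*y - x*y**2 + 3*x*y + 2*y**3 - y

On U_Z we set Z = 1. Each monomial c·X^i·Y^j·Z^k in F becomes c·x^i·y^j·1^k = c·x^i·y^j.
Substituting Z = 1: F(X, Y, 1) = 3*x**3 - x**2*y - x*y**2 + 3*x*y + 2*y**3 - y.
Note: deg(f) ≤ deg(F) = 3; strict inequality happens when F is divisible by Z (lost terms).


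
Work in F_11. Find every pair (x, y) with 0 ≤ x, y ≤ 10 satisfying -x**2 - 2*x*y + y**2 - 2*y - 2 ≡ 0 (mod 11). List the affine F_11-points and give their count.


Affine F_11-points: {(0, 6), (0, 7), (2, 1), (2, 5), (3, 0), (3, 8), (7, 1), (7, 4), (8, 0), (8, 7), (10, 5), (10, 6)}; count = 12.

For each of the 121 pairs (x, y) ∈ F_11², evaluate f(x, y) mod 11. Record the zeros.
  x = 0: [0↦9, 1↦8, 2↦9, 3↦1, 4↦6, 5↦2, 6↦0, 7↦0, 8↦2, 9↦6, 10↦1]  zeros at y ∈ {6, 7}
  x = 1: [0↦8, 1↦5, 2↦4, 3↦5, 4↦8, 5↦2, 6↦9, 7↦7, 8↦7, 9↦9, 10↦2]  zeros at y ∈ ∅
  x = 2: [0↦5, 1↦0, 2↦8, 3↦7, 4↦8, 5↦0, 6↦5, 7↦1, 8↦10, 9↦10, 10↦1]  zeros at y ∈ {1, 5}
  x = 3: [0↦0, 1↦4, 2↦10, 3↦7, 4↦6, 5↦7, 6↦10, 7↦4, 8↦0, 9↦9, 10↦9]  zeros at y ∈ {0, 8}
  x = 4: [0↦4, 1↦6, 2↦10, 3↦5, 4↦2, 5↦1, 6↦2, 7↦5, 8↦10, 9↦6, 10↦4]  zeros at y ∈ ∅
  x = 5: [0↦6, 1↦6, 2↦8, 3↦1, 4↦7, 5↦4, 6↦3, 7↦4, 8↦7, 9↦1, 10↦8]  zeros at y ∈ ∅
  x = 6: [0↦6, 1↦4, 2↦4, 3↦6, 4↦10, 5↦5, 6↦2, 7↦1, 8↦2, 9↦5, 10↦10]  zeros at y ∈ ∅
  x = 7: [0↦4, 1↦0, 2↦9, 3↦9, 4↦0, 5↦4, 6↦10, 7↦7, 8↦6, 9↦7, 10↦10]  zeros at y ∈ {1, 4}
  x = 8: [0↦0, 1↦5, 2↦1, 3↦10, 4↦10, 5↦1, 6↦5, 7↦0, 8↦8, 9↦7, 10↦8]  zeros at y ∈ {0, 7}
  x = 9: [0↦5, 1↦8, 2↦2, 3↦9, 4↦7, 5↦7, 6↦9, 7↦2, 8↦8, 9↦5, 10↦4]  zeros at y ∈ ∅
  x = 10: [0↦8, 1↦9, 2↦1, 3↦6, 4↦2, 5↦0, 6↦0, 7↦2, 8↦6, 9↦1, 10↦9]  zeros at y ∈ {5, 6}
Collecting zeros: affine points = {(0, 6), (0, 7), (2, 1), (2, 5), (3, 0), (3, 8), (7, 1), (7, 4), (8, 0), (8, 7), (10, 5), (10, 6)}.
Total count |C(F_11)_aff| = 12.


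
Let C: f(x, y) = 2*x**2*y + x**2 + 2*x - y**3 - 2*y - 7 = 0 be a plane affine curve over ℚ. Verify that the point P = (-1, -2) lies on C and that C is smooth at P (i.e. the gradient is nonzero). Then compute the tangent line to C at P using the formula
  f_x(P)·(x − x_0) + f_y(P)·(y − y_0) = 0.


Tangent line at P: 8*x - 12*y - 16 = 0.

Step 1: f(-1, -2) = 0, so P lies on C.
Step 2: partial derivatives
  f_x(x, y) = 4*x*y + 2*x + 2, f_y(x, y) = 2*x**2 - 3*y**2 - 2.
  f_x(P) = 8, f_y(P) = -12 (gradient nonzero, so P is smooth).
Step 3: tangent line at P: 8·(x − -1) + -12·(y − -2) = 0.
Expanding: 8*x - 12*y - 16 = 0.


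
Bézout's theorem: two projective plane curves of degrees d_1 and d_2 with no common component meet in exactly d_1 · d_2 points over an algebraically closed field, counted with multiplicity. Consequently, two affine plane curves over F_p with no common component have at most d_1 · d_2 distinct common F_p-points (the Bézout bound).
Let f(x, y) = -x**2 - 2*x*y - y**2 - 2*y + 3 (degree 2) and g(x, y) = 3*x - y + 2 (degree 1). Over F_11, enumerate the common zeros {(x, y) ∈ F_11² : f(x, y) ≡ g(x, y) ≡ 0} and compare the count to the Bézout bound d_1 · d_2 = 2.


Common zeros: ∅; count = 0; Bézout bound = 2.

deg(f) = 2, deg(g) = 1, so Bézout bound = 2.
Scan x ∈ F_11. For each x, list the y ∈ F_11 with f(x, y) ≡ 0 and those with g(x, y) ≡ 0 (mod 11); the common zeros in that column are the intersection.
  x = 0: f ≡ 0 at y ∈ {1, 8}; g ≡ 0 at y ∈ {2}; common: ∅.
  x = 1: f ≡ 0 at y ∈ ∅; g ≡ 0 at y ∈ {5}; common: ∅.
  x = 2: f ≡ 0 at y ∈ ∅; g ≡ 0 at y ∈ {8}; common: ∅.
  x = 3: f ≡ 0 at y ∈ ∅; g ≡ 0 at y ∈ {0}; common: ∅.
  x = 4: f ≡ 0 at y ∈ {5, 7}; g ≡ 0 at y ∈ {3}; common: ∅.
  x = 5: f ≡ 0 at y ∈ {0, 10}; g ≡ 0 at y ∈ {6}; common: ∅.
  x = 6: f ≡ 0 at y ∈ {0, 8}; g ≡ 0 at y ∈ {9}; common: ∅.
  x = 7: f ≡ 0 at y ∈ ∅; g ≡ 0 at y ∈ {1}; common: ∅.
  x = 8: f ≡ 0 at y ∈ {5, 10}; g ≡ 0 at y ∈ {4}; common: ∅.
  x = 9: f ≡ 0 at y ∈ {1}; g ≡ 0 at y ∈ {7}; common: ∅.
  x = 10: f ≡ 0 at y ∈ ∅; g ≡ 0 at y ∈ {10}; common: ∅.
Collecting: common zeros = ∅, so the count is 0.
Comparison with the Bézout bound: 0 ≤ 2 = deg(f)·deg(g), as expected for curves with no common component (the affine F_11-count falls short of the bound because intersections may lie at infinity, over extension fields, or carry multiplicity).


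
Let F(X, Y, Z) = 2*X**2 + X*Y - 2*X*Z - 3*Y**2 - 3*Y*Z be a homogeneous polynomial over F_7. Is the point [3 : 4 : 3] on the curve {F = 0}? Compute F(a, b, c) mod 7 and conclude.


F(3,4,3) ≡ 5 (mod 7); P is NOT on the curve.

Evaluate F(3, 4, 3) term-by-term (mod 7).
  2*X**2 ↦ 2·9·1·1 = 18
  X*Y ↦ 1·3·4·1 = 12
  -2*X*Z ↦ -2·3·1·3 = -18
  -3*Y**2 ↦ -3·1·16·1 = -48
  -3*Y*Z ↦ -3·1·4·3 = -36
Sum: F(3, 4, 3) = (18) + (12) + (-18) + (-48) + (-36) = -72.
Reducing mod 7: -72 ≡ 5 (mod 7).
Since F(a, b, c) ≡ 5 ≠ 0 (mod 7), P does NOT lie on the curve.


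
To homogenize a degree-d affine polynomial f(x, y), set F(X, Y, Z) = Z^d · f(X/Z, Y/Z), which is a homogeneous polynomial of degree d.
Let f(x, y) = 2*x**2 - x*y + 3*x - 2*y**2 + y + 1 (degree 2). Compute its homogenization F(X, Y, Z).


F(X, Y, Z) = 2*X**2 - X*Y + 3*X*Z - 2*Y**2 + Y*Z + Z**2

deg(f) = 2.
Substitute x = X/Z, y = Y/Z into f, then multiply by Z^2.
  monomial 2·x^2·y^0 ↦ 2·X^2·Y^0·Z^0.
  monomial -1·x^1·y^1 ↦ -1·X^1·Y^1·Z^0.
  monomial 3·x^1·y^0 ↦ 3·X^1·Y^0·Z^1.
  monomial -2·x^0·y^2 ↦ -2·X^0·Y^2·Z^0.
  monomial 1·x^0·y^1 ↦ 1·X^0·Y^1·Z^1.
  monomial 1·x^0·y^0 ↦ 1·X^0·Y^0·Z^2.
Collecting: F(X, Y, Z) = 2*X**2 - X*Y + 3*X*Z - 2*Y**2 + Y*Z + Z**2.


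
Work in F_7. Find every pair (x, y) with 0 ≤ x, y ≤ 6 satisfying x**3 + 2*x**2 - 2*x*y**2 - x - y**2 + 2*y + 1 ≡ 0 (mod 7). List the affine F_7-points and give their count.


Affine F_7-points: {(0, 4), (0, 5), (3, 3)}; count = 3.

For each of the 49 pairs (x, y) ∈ F_7², evaluate f(x, y) mod 7. Record the zeros.
  x = 0: [0↦1, 1↦2, 2↦1, 3↦5, 4↦0, 5↦0, 6↦5]  zeros at y ∈ {4, 5}
  x = 1: [0↦3, 1↦2, 2↦2, 3↦3, 4↦5, 5↦1, 6↦5]  zeros at y ∈ ∅
  x = 2: [0↦1, 1↦5, 2↦6, 3↦4, 4↦6, 5↦5, 6↦1]  zeros at y ∈ ∅
  x = 3: [0↦1, 1↦3, 2↦5, 3↦0, 4↦2, 5↦4, 6↦6]  zeros at y ∈ {3}
  x = 4: [0↦2, 1↦2, 2↦5, 3↦4, 4↦6, 5↦4, 6↦5]  zeros at y ∈ ∅
  x = 5: [0↦3, 1↦1, 2↦5, 3↦1, 4↦3, 5↦4, 6↦4]  zeros at y ∈ ∅
  x = 6: [0↦3, 1↦6, 2↦4, 3↦4, 4↦6, 5↦3, 6↦2]  zeros at y ∈ ∅
Collecting zeros: affine points = {(0, 4), (0, 5), (3, 3)}.
Total count |C(F_7)_aff| = 3.


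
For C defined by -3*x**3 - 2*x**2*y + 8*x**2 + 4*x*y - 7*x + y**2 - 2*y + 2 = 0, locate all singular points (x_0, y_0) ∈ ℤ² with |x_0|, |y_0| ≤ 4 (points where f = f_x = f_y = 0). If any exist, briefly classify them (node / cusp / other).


Singular points: {(1, 0)}; classification: node.

Compute partial derivatives:
  f_x = -9*x**2 - 4*x*y + 16*x + 4*y - 7.
  f_y = -2*x**2 + 4*x + 2*y - 2.
Scan x_0 ∈ {−4, ..., 4}. For each x_0, f_y(x_0, y) is a polynomial in y; find its integer roots y ∈ {−4, ..., 4}, then test f_x and f at those candidates.
  x = -4: f_y(-4, y) = 2*y - 50; no integer root y with |y| ≤ 4.
  x = -3: f_y(-3, y) = 2*y - 32; no integer root y with |y| ≤ 4.
  x = -2: f_y(-2, y) = 2*y - 18; no integer root y with |y| ≤ 4.
  x = -1: f_y(-1, y) = 2*y - 8; vanishes at y ∈ {4}. (-1, 4): f_x = 0 but f = 4 ≠ 0.
  x = 0: f_y(0, y) = 2*y - 2; vanishes at y ∈ {1}. (0, 1): f_x = -3 ≠ 0.
  x = 1: f_y(1, y) = 2*y; vanishes at y ∈ {0}. (1, 0): f_x = 0, f = 0 — SINGULAR.
  x = 2: f_y(2, y) = 2*y - 2; vanishes at y ∈ {1}. (2, 1): f_x = -15 ≠ 0.
  x = 3: f_y(3, y) = 2*y - 8; vanishes at y ∈ {4}. (3, 4): f_x = -72 ≠ 0.
  x = 4: f_y(4, y) = 2*y - 18; no integer root y with |y| ≤ 4.
Only singular point on the grid: (1, 0).
Classify: substitute x = 1 + u, y = 0 + v and expand: f = -3*u**3 - 2*u**2*v - u**2 + v**2.
No constant or linear terms (consistent with a singular point). Quadratic part: -u**2 + v**2. Cubic part: -3*u**3 - 2*u**2*v.
The quadratic part v**2 - u**2 = (v − u)(v + u) splits into two distinct linear factors, so there are two distinct tangent lines y − 0 = ±(x − 1) — this is a node (ordinary double point).
Classification: node.


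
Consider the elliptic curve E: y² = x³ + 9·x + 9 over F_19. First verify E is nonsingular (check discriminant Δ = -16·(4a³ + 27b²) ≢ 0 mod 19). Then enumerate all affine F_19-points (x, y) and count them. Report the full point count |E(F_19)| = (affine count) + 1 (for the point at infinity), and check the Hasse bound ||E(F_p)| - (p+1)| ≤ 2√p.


Affine points = {(0, 3), (0, 16), (1, 0), (2, 4), (2, 15), (3, 5), (3, 14), (7, 4), (7, 15), (8, 2), (8, 17), (10, 4), (10, 15), (13, 9), (13, 10), (15, 2), (15, 17)}; affine count = 17; |E(F_19)| = 18.

Discriminant check: Δ ∝ 4a³ + 27b² = 4·9³ + 27·9² = 4·729 + 27·81 ≡ 11 (mod 19). Nonzero ⇒ E is nonsingular.
For each x ∈ F_19, compute rhs = x³ + 9·x + 9 mod 19, then count y ∈ F_19 with y² ≡ rhs.
  x = 0: rhs = 9, matching y values: 3, 16 (2 points).
  x = 1: rhs = 0, matching y values: 0 (1 points).
  x = 2: rhs = 16, matching y values: 4, 15 (2 points).
  x = 3: rhs = 6, matching y values: 5, 14 (2 points).
  x = 4: rhs = 14, matching y values: none (0 points).
  x = 5: rhs = 8, matching y values: none (0 points).
  x = 6: rhs = 13, matching y values: none (0 points).
  x = 7: rhs = 16, matching y values: 4, 15 (2 points).
  x = 8: rhs = 4, matching y values: 2, 17 (2 points).
  x = 9: rhs = 2, matching y values: none (0 points).
  x = 10: rhs = 16, matching y values: 4, 15 (2 points).
  x = 11: rhs = 14, matching y values: none (0 points).
  x = 12: rhs = 2, matching y values: none (0 points).
  x = 13: rhs = 5, matching y values: 9, 10 (2 points).
  x = 14: rhs = 10, matching y values: none (0 points).
  x = 15: rhs = 4, matching y values: 2, 17 (2 points).
  x = 16: rhs = 12, matching y values: none (0 points).
  x = 17: rhs = 2, matching y values: none (0 points).
  x = 18: rhs = 18, matching y values: none (0 points).
Total affine count: 17.
Full point count |E(F_19)| = 17 + 1 = 18.
Hasse bound: |18 − (19+1)| = |-2| = 2 ≤ 2√19 ≈ 8.7178 ✓.


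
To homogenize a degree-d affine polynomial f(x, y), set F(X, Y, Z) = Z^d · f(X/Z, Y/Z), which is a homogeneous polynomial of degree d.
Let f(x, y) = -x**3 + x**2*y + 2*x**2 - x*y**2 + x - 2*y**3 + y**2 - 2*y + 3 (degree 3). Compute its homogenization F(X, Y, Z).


F(X, Y, Z) = -X**3 + X**2*Y + 2*X**2*Z - X*Y**2 + X*Z**2 - 2*Y**3 + Y**2*Z - 2*Y*Z**2 + 3*Z**3

deg(f) = 3.
Substitute x = X/Z, y = Y/Z into f, then multiply by Z^3.
  monomial -1·x^3·y^0 ↦ -1·X^3·Y^0·Z^0.
  monomial 1·x^2·y^1 ↦ 1·X^2·Y^1·Z^0.
  monomial 2·x^2·y^0 ↦ 2·X^2·Y^0·Z^1.
  monomial -1·x^1·y^2 ↦ -1·X^1·Y^2·Z^0.
  monomial 1·x^1·y^0 ↦ 1·X^1·Y^0·Z^2.
  monomial -2·x^0·y^3 ↦ -2·X^0·Y^3·Z^0.
  monomial 1·x^0·y^2 ↦ 1·X^0·Y^2·Z^1.
  monomial -2·x^0·y^1 ↦ -2·X^0·Y^1·Z^2.
  monomial 3·x^0·y^0 ↦ 3·X^0·Y^0·Z^3.
Collecting: F(X, Y, Z) = -X**3 + X**2*Y + 2*X**2*Z - X*Y**2 + X*Z**2 - 2*Y**3 + Y**2*Z - 2*Y*Z**2 + 3*Z**3.


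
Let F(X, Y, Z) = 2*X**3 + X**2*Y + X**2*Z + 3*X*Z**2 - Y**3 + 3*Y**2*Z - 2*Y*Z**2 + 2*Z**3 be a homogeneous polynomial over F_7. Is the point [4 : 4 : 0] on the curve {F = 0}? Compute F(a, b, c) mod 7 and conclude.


F(4,4,0) ≡ 2 (mod 7); P is NOT on the curve.

Evaluate F(4, 4, 0) term-by-term (mod 7).
  2*X**3 ↦ 2·64·1·1 = 128
  X**2*Y ↦ 1·16·4·1 = 64
  X**2*Z ↦ 1·16·1·0 = 0
  3*X*Z**2 ↦ 3·4·1·0 = 0
  -Y**3 ↦ -1·1·64·1 = -64
  3*Y**2*Z ↦ 3·1·16·0 = 0
  -2*Y*Z**2 ↦ -2·1·4·0 = 0
  2*Z**3 ↦ 2·1·1·0 = 0
Sum: F(4, 4, 0) = (128) + (64) + (0) + (0) + (-64) + (0) + (0) + (0) = 128.
Reducing mod 7: 128 ≡ 2 (mod 7).
Since F(a, b, c) ≡ 2 ≠ 0 (mod 7), P does NOT lie on the curve.


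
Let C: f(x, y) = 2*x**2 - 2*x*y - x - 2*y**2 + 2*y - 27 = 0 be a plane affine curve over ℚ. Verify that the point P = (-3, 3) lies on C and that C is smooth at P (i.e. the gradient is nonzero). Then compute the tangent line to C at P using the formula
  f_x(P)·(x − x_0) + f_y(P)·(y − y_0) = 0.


Tangent line at P: -19*x - 4*y - 45 = 0.

Step 1: f(-3, 3) = 0, so P lies on C.
Step 2: partial derivatives
  f_x(x, y) = 4*x - 2*y - 1, f_y(x, y) = -2*x - 4*y + 2.
  f_x(P) = -19, f_y(P) = -4 (gradient nonzero, so P is smooth).
Step 3: tangent line at P: -19·(x − -3) + -4·(y − 3) = 0.
Expanding: -19*x - 4*y - 45 = 0.


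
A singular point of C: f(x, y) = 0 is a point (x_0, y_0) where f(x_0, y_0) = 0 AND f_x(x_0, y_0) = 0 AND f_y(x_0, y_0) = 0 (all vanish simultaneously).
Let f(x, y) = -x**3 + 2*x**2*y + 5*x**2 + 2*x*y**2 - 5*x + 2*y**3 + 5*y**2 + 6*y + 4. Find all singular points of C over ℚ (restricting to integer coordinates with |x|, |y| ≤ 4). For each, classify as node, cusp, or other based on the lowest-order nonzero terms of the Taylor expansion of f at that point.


Singular points: {(1, -1)}; classification: cusp.

Compute partial derivatives:
  f_x = -3*x**2 + 4*x*y + 10*x + 2*y**2 - 5.
  f_y = 2*x**2 + 4*x*y + 6*y**2 + 10*y + 6.
Scan x_0 ∈ {−4, ..., 4}. For each x_0, f_y(x_0, y) is a polynomial in y; find its integer roots y ∈ {−4, ..., 4}, then test f_x and f at those candidates.
  x = -4: f_y(-4, y) = 6*y**2 - 6*y + 38; no integer root y with |y| ≤ 4.
  x = -3: f_y(-3, y) = 6*y**2 - 2*y + 24; no integer root y with |y| ≤ 4.
  x = -2: f_y(-2, y) = 6*y**2 + 2*y + 14; no integer root y with |y| ≤ 4.
  x = -1: f_y(-1, y) = 6*y**2 + 6*y + 8; no integer root y with |y| ≤ 4.
  x = 0: f_y(0, y) = 6*y**2 + 10*y + 6; no integer root y with |y| ≤ 4.
  x = 1: f_y(1, y) = 6*y**2 + 14*y + 8; vanishes at y ∈ {-1}. (1, -1): f_x = 0, f = 0 — SINGULAR.
  x = 2: f_y(2, y) = 6*y**2 + 18*y + 14; no integer root y with |y| ≤ 4.
  x = 3: f_y(3, y) = 6*y**2 + 22*y + 24; no integer root y with |y| ≤ 4.
  x = 4: f_y(4, y) = 6*y**2 + 26*y + 38; no integer root y with |y| ≤ 4.
Only singular point on the grid: (1, -1).
Classify: substitute x = 1 + u, y = -1 + v and expand: f = -u**3 + 2*u**2*v + 2*u*v**2 + 2*v**3 + v**2.
No constant or linear terms (consistent with a singular point). Quadratic part: v**2. Cubic part: -u**3 + 2*u**2*v + 2*u*v**2 + 2*v**3.
The quadratic part v**2 is a perfect square, so there is a single (double) tangent line v = 0, i.e. y = -1. Restricting the cubic part to that line (v = 0) leaves -u**3 ≠ 0, so f is not divisible by v and the branch is v² ≈ u**3 to lowest order — this is a cusp.
Classification: cusp.


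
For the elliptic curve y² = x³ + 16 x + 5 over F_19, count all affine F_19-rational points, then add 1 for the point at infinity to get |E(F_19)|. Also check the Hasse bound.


Affine points = {(0, 9), (0, 10), (2, 8), (2, 11), (3, 2), (3, 17), (4, 0), (5, 1), (5, 18), (7, 2), (7, 17), (9, 2), (9, 17), (10, 5), (10, 14), (11, 7), (11, 12), (12, 5), (12, 14), (13, 4), (13, 15), (14, 3), (14, 16), (16, 5), (16, 14), (18, 8), (18, 11)}; affine count = 27; |E(F_19)| = 28.

Discriminant check: Δ ∝ 4a³ + 27b² = 4·16³ + 27·5² = 4·4096 + 27·25 ≡ 16 (mod 19). Nonzero ⇒ E is nonsingular.
For each x ∈ F_19, compute rhs = x³ + 16·x + 5 mod 19, then count y ∈ F_19 with y² ≡ rhs.
  x = 0: rhs = 5, matching y values: 9, 10 (2 points).
  x = 1: rhs = 3, matching y values: none (0 points).
  x = 2: rhs = 7, matching y values: 8, 11 (2 points).
  x = 3: rhs = 4, matching y values: 2, 17 (2 points).
  x = 4: rhs = 0, matching y values: 0 (1 points).
  x = 5: rhs = 1, matching y values: 1, 18 (2 points).
  x = 6: rhs = 13, matching y values: none (0 points).
  x = 7: rhs = 4, matching y values: 2, 17 (2 points).
  x = 8: rhs = 18, matching y values: none (0 points).
  x = 9: rhs = 4, matching y values: 2, 17 (2 points).
  x = 10: rhs = 6, matching y values: 5, 14 (2 points).
  x = 11: rhs = 11, matching y values: 7, 12 (2 points).
  x = 12: rhs = 6, matching y values: 5, 14 (2 points).
  x = 13: rhs = 16, matching y values: 4, 15 (2 points).
  x = 14: rhs = 9, matching y values: 3, 16 (2 points).
  x = 15: rhs = 10, matching y values: none (0 points).
  x = 16: rhs = 6, matching y values: 5, 14 (2 points).
  x = 17: rhs = 3, matching y values: none (0 points).
  x = 18: rhs = 7, matching y values: 8, 11 (2 points).
Total affine count: 27.
Full point count |E(F_19)| = 27 + 1 = 28.
Hasse bound: |28 − (19+1)| = |8| = 8 ≤ 2√19 ≈ 8.7178 ✓.


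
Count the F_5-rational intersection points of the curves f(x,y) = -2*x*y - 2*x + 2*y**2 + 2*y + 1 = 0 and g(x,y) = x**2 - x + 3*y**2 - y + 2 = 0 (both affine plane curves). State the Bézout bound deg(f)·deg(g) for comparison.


Common zeros: ∅; count = 0; Bézout bound = 4.

deg(f) = 2, deg(g) = 2, so Bézout bound = 4.
Scan x ∈ F_5. For each x, list the y ∈ F_5 with f(x, y) ≡ 0 and those with g(x, y) ≡ 0 (mod 5); the common zeros in that column are the intersection.
  x = 0: f ≡ 0 at y ∈ {1, 3}; g ≡ 0 at y ∈ ∅; common: ∅.
  x = 1: f ≡ 0 at y ∈ ∅; g ≡ 0 at y ∈ ∅; common: ∅.
  x = 2: f ≡ 0 at y ∈ ∅; g ≡ 0 at y ∈ ∅; common: ∅.
  x = 3: f ≡ 0 at y ∈ {0, 2}; g ≡ 0 at y ∈ {1}; common: ∅.
  x = 4: f ≡ 0 at y ∈ ∅; g ≡ 0 at y ∈ ∅; common: ∅.
Collecting: common zeros = ∅, so the count is 0.
Comparison with the Bézout bound: 0 ≤ 4 = deg(f)·deg(g), as expected for curves with no common component (the affine F_5-count falls short of the bound because intersections may lie at infinity, over extension fields, or carry multiplicity).


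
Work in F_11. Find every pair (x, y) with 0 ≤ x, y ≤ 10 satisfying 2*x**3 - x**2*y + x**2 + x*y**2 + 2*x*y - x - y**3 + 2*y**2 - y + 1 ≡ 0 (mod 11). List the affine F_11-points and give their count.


Affine F_11-points: {(0, 3), (2, 5), (4, 5), (6, 6), (7, 5), (10, 2)}; count = 6.

For each of the 121 pairs (x, y) ∈ F_11², evaluate f(x, y) mod 11. Record the zeros.
  x = 0: [0↦1, 1↦1, 2↦10, 3↦0, 4↦9, 5↦9, 6↦5, 7↦2, 8↦5, 9↦8, 10↦5]  zeros at y ∈ {3}
  x = 1: [0↦3, 1↦5, 2↦7, 3↦3, 4↦9, 5↦8, 6↦5, 7↦5, 8↦2, 9↦1, 10↦7]  zeros at y ∈ ∅
  x = 2: [0↦8, 1↦10, 2↦3, 3↦3, 4↦4, 5↦0, 6↦7, 7↦8, 8↦8, 9↦1, 10↦3]  zeros at y ∈ {5}
  x = 3: [0↦6, 1↦6, 2↦10, 3↦1, 4↦6, 5↦8, 6↦1, 7↦1, 8↦2, 9↦9, 10↦5]  zeros at y ∈ ∅
  x = 4: [0↦9, 1↦5, 2↦7, 3↦9, 4↦5, 5↦0, 6↦10, 7↦7, 8↦7, 9↦4, 10↦3]  zeros at y ∈ {5}
  x = 5: [0↦7, 1↦8, 2↦6, 3↦6, 4↦2, 5↦10, 6↦2, 7↦5, 8↦2, 9↦9, 10↦9]  zeros at y ∈ ∅
  x = 6: [0↦1, 1↦5, 2↦8, 3↦4, 4↦9, 5↦6, 6↦0, 7↦7, 8↦10, 9↦3, 10↦2]  zeros at y ∈ {6}
  x = 7: [0↦3, 1↦8, 2↦3, 3↦4, 4↦5, 5↦0, 6↦5, 7↦3, 8↦10, 9↦9, 10↦5]  zeros at y ∈ {5}
  x = 8: [0↦3, 1↦7, 2↦3, 3↦7, 4↦2, 5↦4, 6↦7, 7↦5, 8↦3, 9↦6, 10↦8]  zeros at y ∈ ∅
  x = 9: [0↦2, 1↦3, 2↦9, 3↦3, 4↦1, 5↦8, 6↦7, 7↦3, 8↦1, 9↦6, 10↦1]  zeros at y ∈ ∅
  x = 10: [0↦1, 1↦8, 2↦0, 3↦4, 4↦3, 5↦2, 6↦6, 7↦9, 8↦5, 9↦10, 10↦7]  zeros at y ∈ {2}
Collecting zeros: affine points = {(0, 3), (2, 5), (4, 5), (6, 6), (7, 5), (10, 2)}.
Total count |C(F_11)_aff| = 6.


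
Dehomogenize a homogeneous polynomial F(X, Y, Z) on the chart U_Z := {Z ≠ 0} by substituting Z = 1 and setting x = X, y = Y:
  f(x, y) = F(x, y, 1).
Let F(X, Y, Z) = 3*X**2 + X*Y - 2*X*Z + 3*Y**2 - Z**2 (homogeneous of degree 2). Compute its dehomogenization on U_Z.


f(x, y) = 3*x**2 + x*y - 2*x + 3*y**2 - 1

On U_Z we set Z = 1. Each monomial c·X^i·Y^j·Z^k in F becomes c·x^i·y^j·1^k = c·x^i·y^j.
Substituting Z = 1: F(X, Y, 1) = 3*x**2 + x*y - 2*x + 3*y**2 - 1.
Note: deg(f) ≤ deg(F) = 2; strict inequality happens when F is divisible by Z (lost terms).


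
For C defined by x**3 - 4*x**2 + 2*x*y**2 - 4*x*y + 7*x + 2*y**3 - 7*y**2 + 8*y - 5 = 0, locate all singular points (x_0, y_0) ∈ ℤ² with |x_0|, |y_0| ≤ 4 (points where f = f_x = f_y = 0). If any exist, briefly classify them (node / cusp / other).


Singular points: {(1, 1)}; classification: node.

Compute partial derivatives:
  f_x = 3*x**2 - 8*x + 2*y**2 - 4*y + 7.
  f_y = 4*x*y - 4*x + 6*y**2 - 14*y + 8.
Scan x_0 ∈ {−4, ..., 4}. For each x_0, f_y(x_0, y) is a polynomial in y; find its integer roots y ∈ {−4, ..., 4}, then test f_x and f at those candidates.
  x = -4: f_y(-4, y) = 6*y**2 - 30*y + 24; vanishes at y ∈ {1, 4}. (-4, 1): f_x = 85 ≠ 0; (-4, 4): f_x = 103 ≠ 0.
  x = -3: f_y(-3, y) = 6*y**2 - 26*y + 20; vanishes at y ∈ {1}. (-3, 1): f_x = 56 ≠ 0.
  x = -2: f_y(-2, y) = 6*y**2 - 22*y + 16; vanishes at y ∈ {1}. (-2, 1): f_x = 33 ≠ 0.
  x = -1: f_y(-1, y) = 6*y**2 - 18*y + 12; vanishes at y ∈ {1, 2}. (-1, 1): f_x = 16 ≠ 0; (-1, 2): f_x = 18 ≠ 0.
  x = 0: f_y(0, y) = 6*y**2 - 14*y + 8; vanishes at y ∈ {1}. (0, 1): f_x = 5 ≠ 0.
  x = 1: f_y(1, y) = 6*y**2 - 10*y + 4; vanishes at y ∈ {1}. (1, 1): f_x = 0, f = 0 — SINGULAR.
  x = 2: f_y(2, y) = 6*y**2 - 6*y; vanishes at y ∈ {0, 1}. (2, 0): f_x = 3 ≠ 0; (2, 1): f_x = 1 ≠ 0.
  x = 3: f_y(3, y) = 6*y**2 - 2*y - 4; vanishes at y ∈ {1}. (3, 1): f_x = 8 ≠ 0.
  x = 4: f_y(4, y) = 6*y**2 + 2*y - 8; vanishes at y ∈ {1}. (4, 1): f_x = 21 ≠ 0.
Only singular point on the grid: (1, 1).
Classify: substitute x = 1 + u, y = 1 + v and expand: f = u**3 - u**2 + 2*u*v**2 + 2*v**3 + v**2.
No constant or linear terms (consistent with a singular point). Quadratic part: -u**2 + v**2. Cubic part: u**3 + 2*u*v**2 + 2*v**3.
The quadratic part v**2 - u**2 = (v − u)(v + u) splits into two distinct linear factors, so there are two distinct tangent lines y − 1 = ±(x − 1) — this is a node (ordinary double point).
Classification: node.


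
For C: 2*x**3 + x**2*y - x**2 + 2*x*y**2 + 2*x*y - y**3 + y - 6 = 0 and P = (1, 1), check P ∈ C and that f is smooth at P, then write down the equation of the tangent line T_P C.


Tangent line at P: 10*x + 5*y - 15 = 0.

Step 1: f(1, 1) = 0, so P lies on C.
Step 2: partial derivatives
  f_x(x, y) = 6*x**2 + 2*x*y - 2*x + 2*y**2 + 2*y, f_y(x, y) = x**2 + 4*x*y + 2*x - 3*y**2 + 1.
  f_x(P) = 10, f_y(P) = 5 (gradient nonzero, so P is smooth).
Step 3: tangent line at P: 10·(x − 1) + 5·(y − 1) = 0.
Expanding: 10*x + 5*y - 15 = 0.


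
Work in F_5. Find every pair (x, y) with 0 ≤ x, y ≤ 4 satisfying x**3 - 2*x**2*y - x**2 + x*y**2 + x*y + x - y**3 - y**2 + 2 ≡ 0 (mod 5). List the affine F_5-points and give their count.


Affine F_5-points: {(0, 1), (0, 2), (1, 4), (4, 3)}; count = 4.

For each of the 25 pairs (x, y) ∈ F_5², evaluate f(x, y) mod 5. Record the zeros.
  x = 0: [0↦2, 1↦0, 2↦0, 3↦1, 4↦2]  zeros at y ∈ {1, 2}
  x = 1: [0↦3, 1↦1, 2↦3, 3↦3, 4↦0]  zeros at y ∈ {4}
  x = 2: [0↦3, 1↦2, 2↦2, 3↦2, 4↦1]  zeros at y ∈ ∅
  x = 3: [0↦3, 1↦4, 2↦3, 3↦4, 4↦1]  zeros at y ∈ ∅
  x = 4: [0↦4, 1↦3, 2↦2, 3↦0, 4↦1]  zeros at y ∈ {3}
Collecting zeros: affine points = {(0, 1), (0, 2), (1, 4), (4, 3)}.
Total count |C(F_5)_aff| = 4.


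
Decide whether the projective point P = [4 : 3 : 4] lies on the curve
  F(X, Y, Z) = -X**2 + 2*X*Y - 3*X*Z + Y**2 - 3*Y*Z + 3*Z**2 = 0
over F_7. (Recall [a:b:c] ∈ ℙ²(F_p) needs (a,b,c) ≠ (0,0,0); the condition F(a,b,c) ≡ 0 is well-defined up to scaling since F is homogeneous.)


F(4,3,4) ≡ 2 (mod 7); P is NOT on the curve.

Evaluate F(4, 3, 4) term-by-term (mod 7).
  -X**2 ↦ -1·16·1·1 = -16
  2*X*Y ↦ 2·4·3·1 = 24
  -3*X*Z ↦ -3·4·1·4 = -48
  Y**2 ↦ 1·1·9·1 = 9
  -3*Y*Z ↦ -3·1·3·4 = -36
  3*Z**2 ↦ 3·1·1·16 = 48
Sum: F(4, 3, 4) = (-16) + (24) + (-48) + (9) + (-36) + (48) = -19.
Reducing mod 7: -19 ≡ 2 (mod 7).
Since F(a, b, c) ≡ 2 ≠ 0 (mod 7), P does NOT lie on the curve.


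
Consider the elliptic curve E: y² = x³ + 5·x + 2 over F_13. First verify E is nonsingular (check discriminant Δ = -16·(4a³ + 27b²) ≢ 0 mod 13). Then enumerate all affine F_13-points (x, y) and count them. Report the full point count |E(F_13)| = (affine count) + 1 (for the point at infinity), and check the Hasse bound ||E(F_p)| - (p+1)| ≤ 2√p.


Affine points = {(5, 3), (5, 10), (6, 1), (6, 12), (7, 4), (7, 9), (9, 3), (9, 10), (10, 5), (10, 8), (11, 6), (11, 7), (12, 3), (12, 10)}; affine count = 14; |E(F_13)| = 15.

Discriminant check: Δ ∝ 4a³ + 27b² = 4·5³ + 27·2² = 4·125 + 27·4 ≡ 10 (mod 13). Nonzero ⇒ E is nonsingular.
For each x ∈ F_13, compute rhs = x³ + 5·x + 2 mod 13, then count y ∈ F_13 with y² ≡ rhs.
  x = 0: rhs = 2, matching y values: none (0 points).
  x = 1: rhs = 8, matching y values: none (0 points).
  x = 2: rhs = 7, matching y values: none (0 points).
  x = 3: rhs = 5, matching y values: none (0 points).
  x = 4: rhs = 8, matching y values: none (0 points).
  x = 5: rhs = 9, matching y values: 3, 10 (2 points).
  x = 6: rhs = 1, matching y values: 1, 12 (2 points).
  x = 7: rhs = 3, matching y values: 4, 9 (2 points).
  x = 8: rhs = 8, matching y values: none (0 points).
  x = 9: rhs = 9, matching y values: 3, 10 (2 points).
  x = 10: rhs = 12, matching y values: 5, 8 (2 points).
  x = 11: rhs = 10, matching y values: 6, 7 (2 points).
  x = 12: rhs = 9, matching y values: 3, 10 (2 points).
Total affine count: 14.
Full point count |E(F_13)| = 14 + 1 = 15.
Hasse bound: |15 − (13+1)| = |1| = 1 ≤ 2√13 ≈ 7.2111 ✓.


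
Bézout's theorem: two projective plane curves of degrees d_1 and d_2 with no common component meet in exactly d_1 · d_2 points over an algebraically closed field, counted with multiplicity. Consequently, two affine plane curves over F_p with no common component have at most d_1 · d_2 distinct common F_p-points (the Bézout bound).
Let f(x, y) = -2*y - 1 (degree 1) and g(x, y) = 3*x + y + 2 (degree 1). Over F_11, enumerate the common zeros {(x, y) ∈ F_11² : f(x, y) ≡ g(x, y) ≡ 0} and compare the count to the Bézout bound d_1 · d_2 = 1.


Common zeros: {(5, 5)}; count = 1; Bézout bound = 1.

deg(f) = 1, deg(g) = 1, so Bézout bound = 1.
Scan x ∈ F_11. For each x, list the y ∈ F_11 with f(x, y) ≡ 0 and those with g(x, y) ≡ 0 (mod 11); the common zeros in that column are the intersection.
  x = 0: f ≡ 0 at y ∈ {5}; g ≡ 0 at y ∈ {9}; common: ∅.
  x = 1: f ≡ 0 at y ∈ {5}; g ≡ 0 at y ∈ {6}; common: ∅.
  x = 2: f ≡ 0 at y ∈ {5}; g ≡ 0 at y ∈ {3}; common: ∅.
  x = 3: f ≡ 0 at y ∈ {5}; g ≡ 0 at y ∈ {0}; common: ∅.
  x = 4: f ≡ 0 at y ∈ {5}; g ≡ 0 at y ∈ {8}; common: ∅.
  x = 5: f ≡ 0 at y ∈ {5}; g ≡ 0 at y ∈ {5}; common: {5}.
  x = 6: f ≡ 0 at y ∈ {5}; g ≡ 0 at y ∈ {2}; common: ∅.
  x = 7: f ≡ 0 at y ∈ {5}; g ≡ 0 at y ∈ {10}; common: ∅.
  x = 8: f ≡ 0 at y ∈ {5}; g ≡ 0 at y ∈ {7}; common: ∅.
  x = 9: f ≡ 0 at y ∈ {5}; g ≡ 0 at y ∈ {4}; common: ∅.
  x = 10: f ≡ 0 at y ∈ {5}; g ≡ 0 at y ∈ {1}; common: ∅.
Collecting: common zeros = {(5, 5)}, so the count is 1.
Comparison with the Bézout bound: 1 ≤ 1 = deg(f)·deg(g), as expected for curves with no common component (the bound is attained).


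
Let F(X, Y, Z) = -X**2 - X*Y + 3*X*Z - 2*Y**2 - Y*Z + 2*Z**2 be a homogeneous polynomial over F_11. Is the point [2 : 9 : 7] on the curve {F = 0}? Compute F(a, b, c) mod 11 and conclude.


F(2,9,7) ≡ 3 (mod 11); P is NOT on the curve.

Evaluate F(2, 9, 7) term-by-term (mod 11).
  -X**2 ↦ -1·4·1·1 = -4
  -X*Y ↦ -1·2·9·1 = -18
  3*X*Z ↦ 3·2·1·7 = 42
  -2*Y**2 ↦ -2·1·81·1 = -162
  -Y*Z ↦ -1·1·9·7 = -63
  2*Z**2 ↦ 2·1·1·49 = 98
Sum: F(2, 9, 7) = (-4) + (-18) + (42) + (-162) + (-63) + (98) = -107.
Reducing mod 11: -107 ≡ 3 (mod 11).
Since F(a, b, c) ≡ 3 ≠ 0 (mod 11), P does NOT lie on the curve.


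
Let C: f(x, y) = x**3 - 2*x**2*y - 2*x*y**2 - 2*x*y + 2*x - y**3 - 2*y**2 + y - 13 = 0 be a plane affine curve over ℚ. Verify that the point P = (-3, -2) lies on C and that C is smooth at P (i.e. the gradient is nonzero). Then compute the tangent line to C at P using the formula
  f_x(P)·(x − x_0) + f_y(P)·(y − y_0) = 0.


Tangent line at P: x - 39*y - 75 = 0.

Step 1: f(-3, -2) = 0, so P lies on C.
Step 2: partial derivatives
  f_x(x, y) = 3*x**2 - 4*x*y - 2*y**2 - 2*y + 2, f_y(x, y) = -2*x**2 - 4*x*y - 2*x - 3*y**2 - 4*y + 1.
  f_x(P) = 1, f_y(P) = -39 (gradient nonzero, so P is smooth).
Step 3: tangent line at P: 1·(x − -3) + -39·(y − -2) = 0.
Expanding: x - 39*y - 75 = 0.
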